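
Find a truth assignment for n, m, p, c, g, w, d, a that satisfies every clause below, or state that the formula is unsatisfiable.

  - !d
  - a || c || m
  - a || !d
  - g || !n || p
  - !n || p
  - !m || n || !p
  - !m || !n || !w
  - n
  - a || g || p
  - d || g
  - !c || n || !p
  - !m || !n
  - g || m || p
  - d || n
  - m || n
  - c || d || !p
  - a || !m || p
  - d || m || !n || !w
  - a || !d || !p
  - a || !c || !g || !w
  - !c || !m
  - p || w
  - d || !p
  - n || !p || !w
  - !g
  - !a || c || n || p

Case g = True:
  Clause (!g) is falsified — contradiction.
Case g = False:
  (!d) forces d = False.
  Clause (d || g) is falsified — contradiction.
Both cases fail, so the formula is unsatisfiable.

Unsatisfiable — no assignment works.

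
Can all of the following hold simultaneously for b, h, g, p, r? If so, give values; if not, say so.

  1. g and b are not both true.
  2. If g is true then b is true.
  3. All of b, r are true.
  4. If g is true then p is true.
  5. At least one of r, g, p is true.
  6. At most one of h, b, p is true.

b=T, h=F, g=F, p=F, r=T

  (1) g=F, b=T — not both ✓
  (2) g=F ⇒ b: vacuous ✓
  (3) {b, r}: all 2 true ✓
  (4) g=F ⇒ p: vacuous ✓
  (5) {r, g, p}: 1 true — at least one ✓
  (6) {h, b, p}: 1 true — at most one ✓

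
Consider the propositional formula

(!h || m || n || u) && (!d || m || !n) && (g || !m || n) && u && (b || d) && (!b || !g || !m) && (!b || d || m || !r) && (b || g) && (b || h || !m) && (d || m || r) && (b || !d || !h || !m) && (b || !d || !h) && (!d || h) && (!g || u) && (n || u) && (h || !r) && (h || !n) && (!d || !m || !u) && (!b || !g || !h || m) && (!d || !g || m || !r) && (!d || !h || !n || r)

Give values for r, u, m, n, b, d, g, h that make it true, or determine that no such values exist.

Unit clause (u) forces u = True.
Set r = False.
Set m = True.
  then (!d || !m || !u) forces d = False.
  then (b || d) forces b = True.
  then (!b || !g || !m) forces g = False.
  then (g || !m || n) forces n = True.
  then (h || !n) forces h = True.
All clauses satisfied.

r = False; u = True; m = True; n = True; b = True; d = False; g = False; h = True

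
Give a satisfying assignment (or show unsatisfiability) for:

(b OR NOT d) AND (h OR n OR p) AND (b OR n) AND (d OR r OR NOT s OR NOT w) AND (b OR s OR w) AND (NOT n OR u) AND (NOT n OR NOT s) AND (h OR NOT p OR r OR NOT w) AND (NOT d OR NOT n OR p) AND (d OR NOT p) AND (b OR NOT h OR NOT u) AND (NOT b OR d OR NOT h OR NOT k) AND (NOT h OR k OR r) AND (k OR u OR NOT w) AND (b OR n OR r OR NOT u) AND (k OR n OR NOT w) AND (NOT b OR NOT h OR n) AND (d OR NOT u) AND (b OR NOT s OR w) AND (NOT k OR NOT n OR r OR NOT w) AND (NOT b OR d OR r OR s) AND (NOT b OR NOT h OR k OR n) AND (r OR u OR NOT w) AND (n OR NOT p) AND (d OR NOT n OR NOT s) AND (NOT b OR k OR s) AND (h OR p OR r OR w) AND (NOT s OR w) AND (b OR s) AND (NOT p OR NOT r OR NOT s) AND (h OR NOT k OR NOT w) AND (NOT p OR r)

d=T, h=F, s=F, n=T, r=T, p=T, w=F, b=T, k=T, u=T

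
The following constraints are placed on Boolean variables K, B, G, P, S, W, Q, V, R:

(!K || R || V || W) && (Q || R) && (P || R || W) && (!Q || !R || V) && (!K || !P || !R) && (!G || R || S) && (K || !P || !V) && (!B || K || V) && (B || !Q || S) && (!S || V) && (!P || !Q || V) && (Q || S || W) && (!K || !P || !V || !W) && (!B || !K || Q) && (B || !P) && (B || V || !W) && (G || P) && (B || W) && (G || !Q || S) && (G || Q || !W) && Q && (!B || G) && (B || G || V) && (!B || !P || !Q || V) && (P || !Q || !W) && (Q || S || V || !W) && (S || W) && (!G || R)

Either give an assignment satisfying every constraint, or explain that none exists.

K=F, B=T, G=T, P=F, S=T, W=F, Q=T, V=T, R=T

Unit clause (Q) forces Q = True.
Set K = False.
Set B = True.
  then (!B || K || V) forces V = True.
  then (!B || G) forces G = True.
  then (!G || R) forces R = True.
  then (K || !P || !V) forces P = False.
  then (P || !Q || !W) forces W = False.
  then (S || W) forces S = True.
All clauses satisfied.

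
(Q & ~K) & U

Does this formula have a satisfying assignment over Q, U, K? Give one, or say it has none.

Q = True, U = True, K = False

  Q & ~K = True
    ~K = True
Both conjuncts True, so the formula holds.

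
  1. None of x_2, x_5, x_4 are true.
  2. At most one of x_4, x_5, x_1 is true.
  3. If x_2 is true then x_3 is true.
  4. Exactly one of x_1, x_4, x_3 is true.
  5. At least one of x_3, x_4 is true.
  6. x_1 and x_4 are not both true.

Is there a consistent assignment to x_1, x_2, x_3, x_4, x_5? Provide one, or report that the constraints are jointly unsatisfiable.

x_1=F; x_2=F; x_3=T; x_4=F; x_5=F

  (1) {x_2, x_5, x_4}: 0 true — none ✓
  (2) {x_4, x_5, x_1}: 0 true — at most one ✓
  (3) x_2=F ⇒ x_3: vacuous ✓
  (4) {x_1, x_4, x_3}: 1 true — exactly one ✓
  (5) {x_3, x_4}: 1 true — at least one ✓
  (6) x_1=F, x_4=F — not both ✓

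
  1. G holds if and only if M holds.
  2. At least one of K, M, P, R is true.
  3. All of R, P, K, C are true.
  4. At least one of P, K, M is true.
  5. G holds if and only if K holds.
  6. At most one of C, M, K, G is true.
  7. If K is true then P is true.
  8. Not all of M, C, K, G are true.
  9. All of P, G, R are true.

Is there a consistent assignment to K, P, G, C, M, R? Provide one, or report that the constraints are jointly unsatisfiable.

The formula is unsatisfiable.

Case G = True:
  (1) with G=T forces M = True.
  Constraint (6) is violated (M=T, G=T) — contradiction.
Case G = False:
  Constraint (9) is violated (G=F) — contradiction.
Both cases fail — unsatisfiable.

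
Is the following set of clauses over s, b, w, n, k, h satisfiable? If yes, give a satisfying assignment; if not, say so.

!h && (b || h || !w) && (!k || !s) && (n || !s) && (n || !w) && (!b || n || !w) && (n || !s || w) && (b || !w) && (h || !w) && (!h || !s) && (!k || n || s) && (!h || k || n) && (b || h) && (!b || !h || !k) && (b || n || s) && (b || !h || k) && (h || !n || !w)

Unit clause (!h) forces h = False.
In (h || !w) only !w is left, so w = False.
In (b || h) only b is left, so b = True.
Set s = False.
Set n = True.
Set k = False.
All clauses satisfied.

s=F, b=T, w=F, n=T, k=F, h=F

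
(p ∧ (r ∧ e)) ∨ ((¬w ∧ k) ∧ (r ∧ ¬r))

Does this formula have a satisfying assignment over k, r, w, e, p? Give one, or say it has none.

k = True, r = True, w = False, e = True, p = True

  (p ∧ (r ∧ e)) ∨ ((¬w ∧ k) ∧ (r ∧ ¬r)) = True
    p ∧ (r ∧ e) = True
      r ∧ e = True
    (¬w ∧ k) ∧ (r ∧ ¬r) = False
      ¬w ∧ k = True
        ¬w = True
      r ∧ ¬r = False
        ¬r = False
The formula evaluates to True.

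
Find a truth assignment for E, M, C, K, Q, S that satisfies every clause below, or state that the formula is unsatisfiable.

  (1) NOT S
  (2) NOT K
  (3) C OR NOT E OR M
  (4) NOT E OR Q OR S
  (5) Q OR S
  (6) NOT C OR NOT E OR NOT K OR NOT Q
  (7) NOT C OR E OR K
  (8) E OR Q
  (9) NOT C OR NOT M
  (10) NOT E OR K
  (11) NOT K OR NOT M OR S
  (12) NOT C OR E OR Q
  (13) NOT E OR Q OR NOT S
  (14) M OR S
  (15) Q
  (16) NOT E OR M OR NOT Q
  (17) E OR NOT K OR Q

Unit clause (NOT S) forces S = False.
Unit clause (NOT K) forces K = False.
In (Q OR S) only Q is left, so Q = True.
In (NOT E OR K) only NOT E is left, so E = False.
In (M OR S) only M is left, so M = True.
In (NOT C OR E OR K) only NOT C is left, so C = False.
All clauses satisfied.

E = False, M = True, C = False, K = False, Q = True, S = False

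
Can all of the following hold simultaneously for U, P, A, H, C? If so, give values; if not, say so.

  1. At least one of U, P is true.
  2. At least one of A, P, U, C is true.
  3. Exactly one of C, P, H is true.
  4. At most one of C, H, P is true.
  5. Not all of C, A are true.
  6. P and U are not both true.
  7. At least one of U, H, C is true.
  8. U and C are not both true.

U = True, P = False, A = False, H = True, C = False

  (1) {U, P}: 1 true — at least one ✓
  (2) {A, P, U, C}: 1 true — at least one ✓
  (3) {C, P, H}: 1 true — exactly one ✓
  (4) {C, H, P}: 1 true — at most one ✓
  (5) {C, A}: 0/2 true — not all ✓
  (6) P=F, U=T — not both ✓
  (7) {U, H, C}: 2 true — at least one ✓
  (8) U=T, C=F — not both ✓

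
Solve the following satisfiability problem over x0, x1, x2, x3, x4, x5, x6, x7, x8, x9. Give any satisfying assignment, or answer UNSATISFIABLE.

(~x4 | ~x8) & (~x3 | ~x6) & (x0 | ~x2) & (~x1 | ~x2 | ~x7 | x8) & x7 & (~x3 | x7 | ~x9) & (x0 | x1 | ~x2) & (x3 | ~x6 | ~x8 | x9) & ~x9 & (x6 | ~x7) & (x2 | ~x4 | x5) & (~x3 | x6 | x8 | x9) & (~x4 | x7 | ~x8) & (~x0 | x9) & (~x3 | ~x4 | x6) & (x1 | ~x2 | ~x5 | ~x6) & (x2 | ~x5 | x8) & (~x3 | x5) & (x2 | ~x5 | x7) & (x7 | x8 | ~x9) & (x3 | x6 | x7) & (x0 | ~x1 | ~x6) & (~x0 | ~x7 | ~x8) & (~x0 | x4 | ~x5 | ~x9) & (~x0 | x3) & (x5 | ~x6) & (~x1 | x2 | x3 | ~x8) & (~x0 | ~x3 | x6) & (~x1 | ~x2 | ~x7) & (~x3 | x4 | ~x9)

Case x7 = True:
  (~x9) forces x9 = False.
  (x6 | ~x7) forces x6 = True.
  (~x3 | ~x6) forces x3 = False.
  (x3 | ~x6 | ~x8 | x9) forces x8 = False.
  (~x0 | x9) forces x0 = False.
  (x0 | ~x2) forces x2 = False.
  (x2 | ~x5 | x8) forces x5 = False.
  Clause (x5 | ~x6) is falsified — contradiction.
Case x7 = False:
  Clause (x7) is falsified — contradiction.
Both cases fail, so the formula is unsatisfiable.

Unsatisfiable — no assignment works.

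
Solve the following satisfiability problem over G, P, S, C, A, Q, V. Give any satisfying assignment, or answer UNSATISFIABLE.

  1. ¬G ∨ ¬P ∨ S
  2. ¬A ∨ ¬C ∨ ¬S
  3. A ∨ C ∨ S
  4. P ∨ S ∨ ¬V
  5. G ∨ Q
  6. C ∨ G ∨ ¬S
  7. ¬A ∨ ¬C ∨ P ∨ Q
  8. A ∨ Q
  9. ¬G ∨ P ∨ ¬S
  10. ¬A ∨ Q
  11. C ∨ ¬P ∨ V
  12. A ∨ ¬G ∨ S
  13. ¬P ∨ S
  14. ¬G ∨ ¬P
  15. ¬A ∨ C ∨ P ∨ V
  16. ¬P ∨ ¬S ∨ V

Set G = True.
  then (¬G ∨ ¬P) forces P = False.
  then (¬G ∨ P ∨ ¬S) forces S = False.
  then (A ∨ ¬G ∨ S) forces A = True.
  then (P ∨ S ∨ ¬V) forces V = False.
  then (¬A ∨ Q) forces Q = True.
  then (¬A ∨ C ∨ P ∨ V) forces C = True.
All clauses satisfied.

G=T, P=F, S=F, C=T, A=T, Q=T, V=F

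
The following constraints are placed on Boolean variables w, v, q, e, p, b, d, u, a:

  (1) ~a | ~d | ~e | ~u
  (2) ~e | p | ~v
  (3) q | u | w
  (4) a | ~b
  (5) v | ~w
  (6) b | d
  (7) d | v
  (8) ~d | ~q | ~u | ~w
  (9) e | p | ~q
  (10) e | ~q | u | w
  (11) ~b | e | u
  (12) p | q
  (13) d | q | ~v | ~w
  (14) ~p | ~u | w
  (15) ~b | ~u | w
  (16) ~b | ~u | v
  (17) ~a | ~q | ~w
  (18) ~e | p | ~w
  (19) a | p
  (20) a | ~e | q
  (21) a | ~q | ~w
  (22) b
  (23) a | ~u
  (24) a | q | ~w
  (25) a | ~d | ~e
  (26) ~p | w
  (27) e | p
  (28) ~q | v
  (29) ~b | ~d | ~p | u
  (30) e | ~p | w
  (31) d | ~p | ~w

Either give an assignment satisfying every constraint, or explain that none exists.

w=T; v=T; q=F; e=F; p=T; b=T; d=T; u=T; a=T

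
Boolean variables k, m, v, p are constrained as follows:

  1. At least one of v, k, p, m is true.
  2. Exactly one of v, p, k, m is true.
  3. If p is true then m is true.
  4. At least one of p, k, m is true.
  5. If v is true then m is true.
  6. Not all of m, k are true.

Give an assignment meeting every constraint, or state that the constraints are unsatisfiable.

k = True; m = False; v = False; p = False

  (1) {v, k, p, m}: 1 true — at least one ✓
  (2) {v, p, k, m}: 1 true — exactly one ✓
  (3) p=F ⇒ m: vacuous ✓
  (4) {p, k, m}: 1 true — at least one ✓
  (5) v=F ⇒ m: vacuous ✓
  (6) {m, k}: 1/2 true — not all ✓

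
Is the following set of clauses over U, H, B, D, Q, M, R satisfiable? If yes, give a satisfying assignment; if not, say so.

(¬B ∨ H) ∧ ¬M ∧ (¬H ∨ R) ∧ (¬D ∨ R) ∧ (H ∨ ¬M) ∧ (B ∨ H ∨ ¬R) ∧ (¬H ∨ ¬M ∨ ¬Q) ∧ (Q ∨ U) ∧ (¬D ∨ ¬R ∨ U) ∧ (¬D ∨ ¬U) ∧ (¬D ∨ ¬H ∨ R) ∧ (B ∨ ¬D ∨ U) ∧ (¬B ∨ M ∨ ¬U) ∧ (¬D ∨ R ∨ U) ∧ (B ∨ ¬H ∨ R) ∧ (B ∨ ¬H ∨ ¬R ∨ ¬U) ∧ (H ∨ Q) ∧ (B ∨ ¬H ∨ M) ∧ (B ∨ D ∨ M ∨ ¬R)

U: True, H: False, B: False, D: False, Q: True, M: False, R: False

Unit clause (¬M) forces M = False.
Set U = True.
  then (¬D ∨ ¬U) forces D = False.
  then (¬B ∨ M ∨ ¬U) forces B = False.
  then (B ∨ ¬H ∨ M) forces H = False.
  then (B ∨ D ∨ M ∨ ¬R) forces R = False.
  then (H ∨ Q) forces Q = True.
All clauses satisfied.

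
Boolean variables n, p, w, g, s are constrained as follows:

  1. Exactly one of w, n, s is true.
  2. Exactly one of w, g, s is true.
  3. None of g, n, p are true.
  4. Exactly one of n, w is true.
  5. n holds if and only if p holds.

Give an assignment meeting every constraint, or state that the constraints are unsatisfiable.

n = False, p = False, w = True, g = False, s = False

  (1) {w, n, s}: 1 true — exactly one ✓
  (2) {w, g, s}: 1 true — exactly one ✓
  (3) {g, n, p}: 0 true — none ✓
  (4) {n, w}: 1 true — exactly one ✓
  (5) n=F, p=F — same ✓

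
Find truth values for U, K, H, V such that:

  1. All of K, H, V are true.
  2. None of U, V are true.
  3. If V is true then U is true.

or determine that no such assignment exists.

No satisfying assignment exists.

Case V = True:
  Constraint (2) is violated (V=T) — contradiction.
Case V = False:
  Constraint (1) is violated (V=F) — contradiction.
Both cases fail — unsatisfiable.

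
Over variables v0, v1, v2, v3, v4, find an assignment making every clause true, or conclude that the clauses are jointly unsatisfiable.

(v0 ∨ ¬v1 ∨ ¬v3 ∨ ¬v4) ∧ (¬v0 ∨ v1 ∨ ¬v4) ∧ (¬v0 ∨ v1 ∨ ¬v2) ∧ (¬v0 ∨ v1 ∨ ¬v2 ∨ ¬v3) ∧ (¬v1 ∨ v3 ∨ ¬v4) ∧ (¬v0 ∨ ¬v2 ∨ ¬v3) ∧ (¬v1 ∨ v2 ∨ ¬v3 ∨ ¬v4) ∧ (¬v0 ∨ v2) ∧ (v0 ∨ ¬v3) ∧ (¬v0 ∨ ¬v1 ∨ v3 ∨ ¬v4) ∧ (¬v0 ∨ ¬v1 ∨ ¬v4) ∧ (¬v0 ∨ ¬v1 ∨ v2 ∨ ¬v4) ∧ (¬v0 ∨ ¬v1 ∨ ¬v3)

v0: False, v1: True, v2: True, v3: False, v4: False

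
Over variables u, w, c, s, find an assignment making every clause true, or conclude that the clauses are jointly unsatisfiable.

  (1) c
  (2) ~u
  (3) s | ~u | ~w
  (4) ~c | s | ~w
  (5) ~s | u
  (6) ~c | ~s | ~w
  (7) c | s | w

Unit clause (c) forces c = True.
Unit clause (~u) forces u = False.
In (~s | u) only ~s is left, so s = False.
In (~c | s | ~w) only ~w is left, so w = False.
Check each clause:
  (c): c holds.
  (~u): ~u holds.
  (s | ~u | ~w): ~u holds.
  (~c | s | ~w): ~w holds.
  (~s | u): ~s holds.
  (~c | ~s | ~w): ~s holds.
  (c | s | w): c holds.
All clauses satisfied.

u = False; w = False; c = True; s = False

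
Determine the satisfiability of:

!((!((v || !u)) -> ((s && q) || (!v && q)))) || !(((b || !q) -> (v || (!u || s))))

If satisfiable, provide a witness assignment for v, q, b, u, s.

v = False; q = False; b = True; u = True; s = False

  !((!((v || !u)) -> ((s && q) || (!v && q)))) || !(((b || !q) -> (v || (!u || s)))) = True
    !((!((v || !u)) -> ((s && q) || (!v && q)))) = True
      !((v || !u)) -> ((s && q) || (!v && q)) = False
        !((v || !u)) = True
          v || !u = False
            !u = False
        (s && q) || (!v && q) = False
          s && q = False
          !v && q = False
            !v = True
    !(((b || !q) -> (v || (!u || s)))) = True
      (b || !q) -> (v || (!u || s)) = False
        b || !q = True
          !q = True
        v || (!u || s) = False
          !u || s = False
            !u = False
The formula evaluates to True.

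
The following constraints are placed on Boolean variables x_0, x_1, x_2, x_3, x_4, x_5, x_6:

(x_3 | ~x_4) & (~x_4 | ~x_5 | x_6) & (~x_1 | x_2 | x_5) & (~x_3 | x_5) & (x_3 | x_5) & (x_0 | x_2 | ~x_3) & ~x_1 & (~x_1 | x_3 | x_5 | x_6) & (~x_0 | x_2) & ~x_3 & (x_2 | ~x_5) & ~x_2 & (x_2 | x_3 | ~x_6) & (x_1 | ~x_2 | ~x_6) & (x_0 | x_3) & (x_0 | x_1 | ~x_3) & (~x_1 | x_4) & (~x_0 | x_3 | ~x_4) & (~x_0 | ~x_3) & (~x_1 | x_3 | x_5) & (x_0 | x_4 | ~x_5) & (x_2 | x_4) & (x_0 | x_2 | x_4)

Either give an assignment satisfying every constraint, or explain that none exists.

Unsatisfiable — no assignment works.

Case x_2 = True:
  Clause (~x_2) is falsified — contradiction.
Case x_2 = False:
  (~x_1) forces x_1 = False.
  (~x_0 | x_2) forces x_0 = False.
  (x_0 | x_2 | ~x_3) forces x_3 = False.
  Clause (x_0 | x_3) is falsified — contradiction.
Both cases fail, so the formula is unsatisfiable.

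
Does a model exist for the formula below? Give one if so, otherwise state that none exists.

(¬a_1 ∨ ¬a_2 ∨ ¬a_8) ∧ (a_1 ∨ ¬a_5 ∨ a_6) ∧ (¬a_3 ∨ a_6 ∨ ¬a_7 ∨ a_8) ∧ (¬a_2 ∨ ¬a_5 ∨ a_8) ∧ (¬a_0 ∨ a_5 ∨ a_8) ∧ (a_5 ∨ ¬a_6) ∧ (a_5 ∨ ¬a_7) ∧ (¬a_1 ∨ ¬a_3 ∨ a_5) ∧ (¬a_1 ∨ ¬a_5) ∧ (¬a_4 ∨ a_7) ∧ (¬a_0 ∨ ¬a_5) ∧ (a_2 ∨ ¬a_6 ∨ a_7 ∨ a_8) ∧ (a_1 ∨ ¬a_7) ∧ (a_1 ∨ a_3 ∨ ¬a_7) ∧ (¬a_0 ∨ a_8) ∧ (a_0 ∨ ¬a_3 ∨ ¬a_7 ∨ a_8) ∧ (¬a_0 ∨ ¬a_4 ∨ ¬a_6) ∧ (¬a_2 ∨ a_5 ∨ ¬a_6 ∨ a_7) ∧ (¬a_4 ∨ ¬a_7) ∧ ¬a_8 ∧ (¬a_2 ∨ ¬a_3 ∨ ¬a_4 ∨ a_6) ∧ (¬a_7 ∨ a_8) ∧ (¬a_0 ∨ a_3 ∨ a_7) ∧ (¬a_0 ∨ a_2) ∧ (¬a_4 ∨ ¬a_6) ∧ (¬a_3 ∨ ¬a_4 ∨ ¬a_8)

a_0=F; a_1=T; a_2=T; a_3=F; a_4=F; a_5=F; a_6=F; a_7=F; a_8=F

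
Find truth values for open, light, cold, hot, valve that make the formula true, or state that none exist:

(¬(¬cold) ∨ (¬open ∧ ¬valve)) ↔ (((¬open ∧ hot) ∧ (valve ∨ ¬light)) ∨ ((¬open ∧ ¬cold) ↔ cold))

open: False, light: False, cold: True, hot: True, valve: False

  (¬(¬cold) ∨ (¬open ∧ ¬valve)) ↔ (((¬open ∧ hot) ∧ (valve ∨ ¬light)) ∨ ((¬open ∧ ¬cold) ↔ cold)) = True
    ¬(¬cold) ∨ (¬open ∧ ¬valve) = True
      ¬(¬cold) = True
        ¬cold = False
      ¬open ∧ ¬valve = True
        ¬open = True
        ¬valve = True
    ((¬open ∧ hot) ∧ (valve ∨ ¬light)) ∨ ((¬open ∧ ¬cold) ↔ cold) = True
      (¬open ∧ hot) ∧ (valve ∨ ¬light) = True
        ¬open ∧ hot = True
          ¬open = True
        valve ∨ ¬light = True
          ¬light = True
      (¬open ∧ ¬cold) ↔ cold = False
        ¬open ∧ ¬cold = False
          ¬open = True
          ¬cold = False
The formula evaluates to True.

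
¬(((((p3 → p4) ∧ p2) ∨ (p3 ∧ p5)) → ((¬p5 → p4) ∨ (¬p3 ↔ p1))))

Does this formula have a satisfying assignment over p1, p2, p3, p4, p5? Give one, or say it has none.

p1 = False, p2 = True, p3 = False, p4 = False, p5 = False

  ¬(((((p3 → p4) ∧ p2) ∨ (p3 ∧ p5)) → ((¬p5 → p4) ∨ (¬p3 ↔ p1)))) = True
    (((p3 → p4) ∧ p2) ∨ (p3 ∧ p5)) → ((¬p5 → p4) ∨ (¬p3 ↔ p1)) = False
      ((p3 → p4) ∧ p2) ∨ (p3 ∧ p5) = True
        (p3 → p4) ∧ p2 = True
          p3 → p4 = True
        p3 ∧ p5 = False
      (¬p5 → p4) ∨ (¬p3 ↔ p1) = False
        ¬p5 → p4 = False
          ¬p5 = True
        ¬p3 ↔ p1 = False
          ¬p3 = True
The formula evaluates to True.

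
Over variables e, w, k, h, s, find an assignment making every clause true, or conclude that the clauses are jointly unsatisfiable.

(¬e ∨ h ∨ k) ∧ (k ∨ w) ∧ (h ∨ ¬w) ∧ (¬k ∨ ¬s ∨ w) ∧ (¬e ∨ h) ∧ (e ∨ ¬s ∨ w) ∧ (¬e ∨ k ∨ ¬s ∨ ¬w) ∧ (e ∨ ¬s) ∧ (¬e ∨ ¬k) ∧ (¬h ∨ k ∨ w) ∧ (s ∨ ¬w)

e=F, w=F, k=T, h=T, s=F

Set e = False.
  then (e ∨ ¬s) forces s = False.
  then (s ∨ ¬w) forces w = False.
  then (k ∨ w) forces k = True.
Set h = True.
All clauses satisfied.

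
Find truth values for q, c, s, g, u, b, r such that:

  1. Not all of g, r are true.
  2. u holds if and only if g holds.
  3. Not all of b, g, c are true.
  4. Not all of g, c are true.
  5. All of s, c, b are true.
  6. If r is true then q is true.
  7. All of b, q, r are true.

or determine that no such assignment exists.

q: True; c: True; s: True; g: False; u: False; b: True; r: True

  (1) {g, r}: 1/2 true — not all ✓
  (2) u=F, g=F — same ✓
  (3) {b, g, c}: 2/3 true — not all ✓
  (4) {g, c}: 1/2 true — not all ✓
  (5) {s, c, b}: all 3 true ✓
  (6) r=T ⇒ q: T ✓
  (7) {b, q, r}: all 3 true ✓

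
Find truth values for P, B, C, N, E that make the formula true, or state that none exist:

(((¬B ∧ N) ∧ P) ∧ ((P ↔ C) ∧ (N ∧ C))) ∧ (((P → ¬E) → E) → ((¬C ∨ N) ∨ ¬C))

P = True, B = False, C = True, N = True, E = False

  ((¬B ∧ N) ∧ P) ∧ ((P ↔ C) ∧ (N ∧ C)) = True
    (¬B ∧ N) ∧ P = True
      ¬B ∧ N = True
        ¬B = True
    (P ↔ C) ∧ (N ∧ C) = True
      P ↔ C = True
      N ∧ C = True
  ((P → ¬E) → E) → ((¬C ∨ N) ∨ ¬C) = True
    (P → ¬E) → E = False
      P → ¬E = True
        ¬E = True
    (¬C ∨ N) ∨ ¬C = True
      ¬C ∨ N = True
        ¬C = False
      ¬C = False
Both conjuncts True, so the formula holds.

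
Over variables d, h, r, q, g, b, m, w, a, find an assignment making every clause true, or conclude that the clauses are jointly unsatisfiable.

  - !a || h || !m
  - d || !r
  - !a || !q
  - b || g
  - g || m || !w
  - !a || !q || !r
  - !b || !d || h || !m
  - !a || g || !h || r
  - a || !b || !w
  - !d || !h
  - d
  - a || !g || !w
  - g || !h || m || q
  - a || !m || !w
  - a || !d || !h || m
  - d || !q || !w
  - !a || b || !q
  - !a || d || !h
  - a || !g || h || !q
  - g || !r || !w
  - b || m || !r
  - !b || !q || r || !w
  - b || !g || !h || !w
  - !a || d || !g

d=T; h=F; r=F; q=F; g=T; b=T; m=F; w=F; a=T

Unit clause (d) forces d = True.
In (!d || !h) only !h is left, so h = False.
Set r = False.
Set q = False.
Set g = True.
Set b = True.
  then (!b || !d || h || !m) forces m = False.
Set w = False.
Set a = True.
All clauses satisfied.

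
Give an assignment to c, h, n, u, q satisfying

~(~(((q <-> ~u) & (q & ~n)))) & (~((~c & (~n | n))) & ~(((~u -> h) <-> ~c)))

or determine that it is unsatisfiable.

c=T, h=T, n=F, u=F, q=T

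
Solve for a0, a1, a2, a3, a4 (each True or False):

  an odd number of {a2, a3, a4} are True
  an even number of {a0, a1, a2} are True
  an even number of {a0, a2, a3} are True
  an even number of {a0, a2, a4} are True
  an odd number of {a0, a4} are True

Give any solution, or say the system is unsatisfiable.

a0 = False, a1 = True, a2 = True, a3 = True, a4 = True

{a2, a3, a4}: 3 true → odd ✓
{a0, a1, a2}: 2 true → even ✓
{a0, a2, a3}: 2 true → even ✓
{a0, a2, a4}: 2 true → even ✓
{a0, a4}: 1 true → odd ✓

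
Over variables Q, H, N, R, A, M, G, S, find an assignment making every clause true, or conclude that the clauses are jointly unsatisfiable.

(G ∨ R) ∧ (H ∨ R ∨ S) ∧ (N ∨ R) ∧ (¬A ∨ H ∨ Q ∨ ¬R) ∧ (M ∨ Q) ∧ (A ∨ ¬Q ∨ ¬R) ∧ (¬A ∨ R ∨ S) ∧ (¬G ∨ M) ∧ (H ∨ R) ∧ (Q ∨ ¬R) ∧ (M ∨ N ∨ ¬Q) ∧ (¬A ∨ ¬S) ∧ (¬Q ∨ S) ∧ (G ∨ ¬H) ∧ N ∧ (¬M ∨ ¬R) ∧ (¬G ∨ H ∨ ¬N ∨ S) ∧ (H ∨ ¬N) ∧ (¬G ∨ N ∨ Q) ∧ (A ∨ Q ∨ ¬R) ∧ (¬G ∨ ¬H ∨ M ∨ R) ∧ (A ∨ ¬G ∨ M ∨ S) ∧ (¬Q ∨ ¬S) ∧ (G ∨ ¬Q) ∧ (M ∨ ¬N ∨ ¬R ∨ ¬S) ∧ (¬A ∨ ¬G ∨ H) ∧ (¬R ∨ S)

Q = False, H = True, N = True, R = False, A = False, M = True, G = True, S = False

Unit clause (N) forces N = True.
In (H ∨ ¬N) only H is left, so H = True.
In (G ∨ ¬H) only G is left, so G = True.
In (¬G ∨ M) only M is left, so M = True.
In (¬M ∨ ¬R) only ¬R is left, so R = False.
Try Q = True:
  (¬Q ∨ S) forces S = True.
  clause (¬Q ∨ ¬S) is falsified — backtrack.
So Q = False.
Set A = False.
Set S = False.
All clauses satisfied.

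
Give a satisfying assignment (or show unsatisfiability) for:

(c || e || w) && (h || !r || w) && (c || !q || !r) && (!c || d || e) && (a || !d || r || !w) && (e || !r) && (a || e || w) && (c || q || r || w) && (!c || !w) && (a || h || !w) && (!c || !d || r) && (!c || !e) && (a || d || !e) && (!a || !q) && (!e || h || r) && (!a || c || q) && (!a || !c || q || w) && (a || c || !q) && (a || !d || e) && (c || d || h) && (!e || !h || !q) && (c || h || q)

w=T, q=F, c=F, r=F, a=F, d=F, e=F, h=T

Set w = True.
  then (!c || !w) forces c = False.
Set q = False.
  then (!a || c || q) forces a = False.
  then (c || h || q) forces h = True.
Set r = False.
  then (a || !d || r || !w) forces d = False.
  then (a || d || !e) forces e = False.
All clauses satisfied.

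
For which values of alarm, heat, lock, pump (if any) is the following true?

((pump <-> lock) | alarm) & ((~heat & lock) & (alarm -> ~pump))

alarm = True; heat = False; lock = True; pump = False

  (pump <-> lock) | alarm = True
    pump <-> lock = False
  (~heat & lock) & (alarm -> ~pump) = True
    ~heat & lock = True
      ~heat = True
    alarm -> ~pump = True
      ~pump = True
Both conjuncts True, so the formula holds.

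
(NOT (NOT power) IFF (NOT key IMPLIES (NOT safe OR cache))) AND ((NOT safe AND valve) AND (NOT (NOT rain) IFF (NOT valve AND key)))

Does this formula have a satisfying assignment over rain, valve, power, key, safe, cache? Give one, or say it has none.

rain=F; valve=T; power=T; key=F; safe=F; cache=T

  NOT (NOT power) IFF (NOT key IMPLIES (NOT safe OR cache)) = True
    NOT (NOT power) = True
      NOT power = False
    NOT key IMPLIES (NOT safe OR cache) = True
      NOT key = True
      NOT safe OR cache = True
        NOT safe = True
  (NOT safe AND valve) AND (NOT (NOT rain) IFF (NOT valve AND key)) = True
    NOT safe AND valve = True
      NOT safe = True
    NOT (NOT rain) IFF (NOT valve AND key) = True
      NOT (NOT rain) = False
        NOT rain = True
      NOT valve AND key = False
        NOT valve = False
Both conjuncts True, so the formula holds.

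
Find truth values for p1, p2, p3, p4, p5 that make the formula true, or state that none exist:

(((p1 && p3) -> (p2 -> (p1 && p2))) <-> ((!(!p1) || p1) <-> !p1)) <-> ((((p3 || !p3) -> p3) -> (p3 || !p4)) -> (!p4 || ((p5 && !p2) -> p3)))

p1 = True, p2 = False, p3 = False, p4 = True, p5 = True

  (((p1 && p3) -> (p2 -> (p1 && p2))) <-> ((!(!p1) || p1) <-> !p1)) <-> ((((p3 || !p3) -> p3) -> (p3 || !p4)) -> (!p4 || ((p5 && !p2) -> p3))) = True
    ((p1 && p3) -> (p2 -> (p1 && p2))) <-> ((!(!p1) || p1) <-> !p1) = False
      (p1 && p3) -> (p2 -> (p1 && p2)) = True
        p1 && p3 = False
        p2 -> (p1 && p2) = True
          p1 && p2 = False
      (!(!p1) || p1) <-> !p1 = False
        !(!p1) || p1 = True
          !(!p1) = True
            !p1 = False
        !p1 = False
    (((p3 || !p3) -> p3) -> (p3 || !p4)) -> (!p4 || ((p5 && !p2) -> p3)) = False
      ((p3 || !p3) -> p3) -> (p3 || !p4) = True
        (p3 || !p3) -> p3 = False
          p3 || !p3 = True
            !p3 = True
        p3 || !p4 = False
          !p4 = False
      !p4 || ((p5 && !p2) -> p3) = False
        !p4 = False
        (p5 && !p2) -> p3 = False
          p5 && !p2 = True
            !p2 = True
The formula evaluates to True.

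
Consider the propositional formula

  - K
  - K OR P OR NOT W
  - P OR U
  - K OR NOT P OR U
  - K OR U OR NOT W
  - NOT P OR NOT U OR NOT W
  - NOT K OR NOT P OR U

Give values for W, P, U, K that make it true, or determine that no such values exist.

W=F, P=F, U=T, K=T

Unit clause (K) forces K = True.
Set W = False.
Set P = False.
  then (P OR U) forces U = True.
All clauses satisfied.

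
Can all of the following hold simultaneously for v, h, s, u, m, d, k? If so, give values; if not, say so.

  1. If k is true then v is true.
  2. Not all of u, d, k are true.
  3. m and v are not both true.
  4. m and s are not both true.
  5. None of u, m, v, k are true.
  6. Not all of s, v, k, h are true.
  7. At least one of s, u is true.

v = False, h = False, s = True, u = False, m = False, d = False, k = False

  (1) k=F ⇒ v: vacuous ✓
  (2) {u, d, k}: 0/3 true — not all ✓
  (3) m=F, v=F — not both ✓
  (4) m=F, s=T — not both ✓
  (5) {u, m, v, k}: 0 true — none ✓
  (6) {s, v, k, h}: 1/4 true — not all ✓
  (7) {s, u}: 1 true — at least one ✓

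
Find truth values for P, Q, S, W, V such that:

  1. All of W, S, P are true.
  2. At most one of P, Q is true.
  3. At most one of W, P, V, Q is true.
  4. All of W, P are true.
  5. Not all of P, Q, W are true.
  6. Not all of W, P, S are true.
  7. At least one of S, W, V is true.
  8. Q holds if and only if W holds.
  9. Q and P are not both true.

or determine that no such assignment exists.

Unsatisfiable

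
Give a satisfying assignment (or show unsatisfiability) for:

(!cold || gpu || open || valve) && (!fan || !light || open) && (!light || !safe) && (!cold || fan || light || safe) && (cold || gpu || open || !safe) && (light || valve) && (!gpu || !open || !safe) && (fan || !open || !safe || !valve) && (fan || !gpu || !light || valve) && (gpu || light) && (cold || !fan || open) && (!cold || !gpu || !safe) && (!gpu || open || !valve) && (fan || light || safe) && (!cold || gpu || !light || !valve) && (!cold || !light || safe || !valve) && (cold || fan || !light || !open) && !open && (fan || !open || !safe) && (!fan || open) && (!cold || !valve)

safe = False, valve = True, fan = False, gpu = False, open = False, light = True, cold = False

Unit clause (!open) forces open = False.
In (!fan || open) only !fan is left, so fan = False.
Try safe = True:
  (!light || !safe) forces light = False.
  (light || valve) forces valve = True.
  (gpu || light) forces gpu = True.
  clause (!gpu || open || !valve) is falsified — backtrack.
So safe = False.
  then (fan || light || safe) forces light = True.
Set valve = True.
  then (!gpu || open || !valve) forces gpu = False.
  then (!cold || gpu || !light || !valve) forces cold = False.
All clauses satisfied.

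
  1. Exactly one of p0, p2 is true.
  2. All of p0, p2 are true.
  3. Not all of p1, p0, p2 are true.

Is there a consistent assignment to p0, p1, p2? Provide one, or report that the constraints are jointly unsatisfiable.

UNSATISFIABLE

Case p0 = True:
  (1) with p0=T forces p2 = False.
  Constraint (2) is violated (p2=F) — contradiction.
Case p0 = False:
  Constraint (2) is violated (p0=F) — contradiction.
Both cases fail — unsatisfiable.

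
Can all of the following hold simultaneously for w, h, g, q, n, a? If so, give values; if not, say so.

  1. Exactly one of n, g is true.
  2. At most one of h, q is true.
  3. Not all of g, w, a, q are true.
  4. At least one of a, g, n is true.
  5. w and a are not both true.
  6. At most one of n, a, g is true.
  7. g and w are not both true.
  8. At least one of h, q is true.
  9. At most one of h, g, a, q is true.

w=F, h=F, g=F, q=T, n=T, a=F

  (1) {n, g}: 1 true — exactly one ✓
  (2) {h, q}: 1 true — at most one ✓
  (3) {g, w, a, q}: 1/4 true — not all ✓
  (4) {a, g, n}: 1 true — at least one ✓
  (5) w=F, a=F — not both ✓
  (6) {n, a, g}: 1 true — at most one ✓
  (7) g=F, w=F — not both ✓
  (8) {h, q}: 1 true — at least one ✓
  (9) {h, g, a, q}: 1 true — at most one ✓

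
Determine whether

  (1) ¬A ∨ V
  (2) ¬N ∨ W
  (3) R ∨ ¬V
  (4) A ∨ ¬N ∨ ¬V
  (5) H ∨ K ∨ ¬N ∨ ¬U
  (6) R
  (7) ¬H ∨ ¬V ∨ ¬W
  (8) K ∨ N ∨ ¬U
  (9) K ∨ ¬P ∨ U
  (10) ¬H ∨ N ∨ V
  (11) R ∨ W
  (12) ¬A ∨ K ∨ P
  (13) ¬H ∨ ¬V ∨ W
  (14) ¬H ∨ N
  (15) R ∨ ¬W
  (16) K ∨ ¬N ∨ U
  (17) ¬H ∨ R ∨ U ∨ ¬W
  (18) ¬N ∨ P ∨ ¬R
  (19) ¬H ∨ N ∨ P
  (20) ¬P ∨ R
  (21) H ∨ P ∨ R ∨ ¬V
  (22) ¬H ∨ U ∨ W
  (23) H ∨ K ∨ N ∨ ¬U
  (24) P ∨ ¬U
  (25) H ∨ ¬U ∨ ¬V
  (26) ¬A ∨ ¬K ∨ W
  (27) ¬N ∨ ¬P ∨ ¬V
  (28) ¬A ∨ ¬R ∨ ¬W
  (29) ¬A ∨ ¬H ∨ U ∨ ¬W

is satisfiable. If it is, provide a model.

V: False; R: True; H: True; N: True; W: True; U: True; P: True; A: False; K: True

Unit clause (R) forces R = True.
Set V = False.
  then (¬A ∨ V) forces A = False.
Set H = True.
  then (¬H ∨ N ∨ V) forces N = True.
  then (¬N ∨ P ∨ ¬R) forces P = True.
  then (¬N ∨ W) forces W = True.
Set U = True.
Set K = True.
All clauses satisfied.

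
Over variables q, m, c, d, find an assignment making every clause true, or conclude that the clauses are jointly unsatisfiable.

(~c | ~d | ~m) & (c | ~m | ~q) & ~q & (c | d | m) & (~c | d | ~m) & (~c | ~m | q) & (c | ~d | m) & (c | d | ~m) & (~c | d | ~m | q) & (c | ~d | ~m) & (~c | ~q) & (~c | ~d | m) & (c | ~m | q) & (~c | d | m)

Unsatisfiable — no assignment works.

Case c = True:
  (~q) forces q = False.
  (~c | ~m | q) forces m = False.
  (~c | ~d | m) forces d = False.
  Clause (~c | d | m) is falsified — contradiction.
Case c = False:
  (~q) forces q = False.
  (c | ~m | q) forces m = False.
  (c | d | m) forces d = True.
  Clause (c | ~d | m) is falsified — contradiction.
Both cases fail, so the formula is unsatisfiable.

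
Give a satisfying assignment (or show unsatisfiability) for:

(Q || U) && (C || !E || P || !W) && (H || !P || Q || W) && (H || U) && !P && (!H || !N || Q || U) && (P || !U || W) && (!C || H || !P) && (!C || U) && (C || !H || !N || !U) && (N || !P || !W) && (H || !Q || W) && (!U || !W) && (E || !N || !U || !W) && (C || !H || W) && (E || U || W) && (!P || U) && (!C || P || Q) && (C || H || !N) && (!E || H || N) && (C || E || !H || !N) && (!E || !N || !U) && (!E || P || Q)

N: False; H: True; Q: True; U: False; C: False; W: True; P: False; E: False

Unit clause (!P) forces P = False.
Set N = False.
Set H = True.
Try Q = False:
  (Q || U) forces U = True.
  (P || !U || W) forces W = True.
  clause (!U || !W) is falsified — backtrack.
So Q = True.
Set U = False.
  then (!C || U) forces C = False.
  then (C || !H || W) forces W = True.
  then (C || !E || P || !W) forces E = False.
All clauses satisfied.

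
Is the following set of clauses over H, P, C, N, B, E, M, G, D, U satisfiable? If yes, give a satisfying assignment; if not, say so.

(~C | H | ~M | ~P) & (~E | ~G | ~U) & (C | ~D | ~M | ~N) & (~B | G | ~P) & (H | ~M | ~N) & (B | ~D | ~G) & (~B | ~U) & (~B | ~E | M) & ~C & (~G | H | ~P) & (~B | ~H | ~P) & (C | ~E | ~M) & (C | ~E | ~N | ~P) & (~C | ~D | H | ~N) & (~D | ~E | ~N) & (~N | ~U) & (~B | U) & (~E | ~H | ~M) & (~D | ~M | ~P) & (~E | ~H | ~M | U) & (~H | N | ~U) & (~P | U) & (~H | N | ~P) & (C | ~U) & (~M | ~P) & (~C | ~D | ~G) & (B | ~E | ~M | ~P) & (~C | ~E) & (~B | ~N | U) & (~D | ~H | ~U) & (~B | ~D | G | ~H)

H = True, P = False, C = False, N = False, B = False, E = True, M = False, G = True, D = False, U = False

Unit clause (~C) forces C = False.
In (C | ~U) only ~U is left, so U = False.
In (~B | U) only ~B is left, so B = False.
In (~P | U) only ~P is left, so P = False.
Set H = True.
Set N = False.
Set E = True.
  then (C | ~E | ~M) forces M = False.
Set G = True.
  then (B | ~D | ~G) forces D = False.
All clauses satisfied.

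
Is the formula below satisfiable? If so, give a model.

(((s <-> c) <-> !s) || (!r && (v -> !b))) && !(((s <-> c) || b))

c = False; v = False; r = True; b = False; s = True

  ((s <-> c) <-> !s) || (!r && (v -> !b)) = True
    (s <-> c) <-> !s = True
      s <-> c = False
      !s = False
    !r && (v -> !b) = False
      !r = False
      v -> !b = True
        !b = True
  !(((s <-> c) || b)) = True
    (s <-> c) || b = False
      s <-> c = False
Both conjuncts True, so the formula holds.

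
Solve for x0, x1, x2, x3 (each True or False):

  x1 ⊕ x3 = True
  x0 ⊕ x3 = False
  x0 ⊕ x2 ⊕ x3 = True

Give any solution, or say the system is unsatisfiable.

x0 = False, x1 = True, x2 = True, x3 = False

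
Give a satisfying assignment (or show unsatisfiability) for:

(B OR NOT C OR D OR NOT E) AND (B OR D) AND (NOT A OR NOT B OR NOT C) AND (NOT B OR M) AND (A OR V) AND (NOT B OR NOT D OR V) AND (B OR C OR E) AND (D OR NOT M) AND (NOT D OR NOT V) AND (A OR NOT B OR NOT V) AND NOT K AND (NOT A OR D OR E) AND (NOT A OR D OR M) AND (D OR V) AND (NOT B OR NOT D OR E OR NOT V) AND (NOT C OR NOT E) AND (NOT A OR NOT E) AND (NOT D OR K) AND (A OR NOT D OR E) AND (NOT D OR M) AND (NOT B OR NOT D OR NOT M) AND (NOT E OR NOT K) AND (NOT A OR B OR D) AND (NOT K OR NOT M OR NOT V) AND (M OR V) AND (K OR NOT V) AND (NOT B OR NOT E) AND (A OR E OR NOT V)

No satisfying assignment exists.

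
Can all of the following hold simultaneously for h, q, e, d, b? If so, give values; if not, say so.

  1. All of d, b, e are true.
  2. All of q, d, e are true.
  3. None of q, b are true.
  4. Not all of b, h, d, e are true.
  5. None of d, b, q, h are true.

Case q = True:
  Constraint (3) is violated (q=T) — contradiction.
Case q = False:
  Constraint (2) is violated (q=F) — contradiction.
Both cases fail — unsatisfiable.

Unsatisfiable — no assignment works.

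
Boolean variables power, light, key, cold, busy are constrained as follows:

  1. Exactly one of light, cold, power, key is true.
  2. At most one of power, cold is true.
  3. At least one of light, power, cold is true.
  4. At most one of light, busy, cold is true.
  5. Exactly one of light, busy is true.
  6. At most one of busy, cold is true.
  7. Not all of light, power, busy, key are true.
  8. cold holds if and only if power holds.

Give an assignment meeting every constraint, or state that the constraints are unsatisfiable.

power = False; light = True; key = False; cold = False; busy = False

  (1) {light, cold, power, key}: 1 true — exactly one ✓
  (2) {power, cold}: 0 true — at most one ✓
  (3) {light, power, cold}: 1 true — at least one ✓
  (4) {light, busy, cold}: 1 true — at most one ✓
  (5) {light, busy}: 1 true — exactly one ✓
  (6) {busy, cold}: 0 true — at most one ✓
  (7) {light, power, busy, key}: 1/4 true — not all ✓
  (8) cold=F, power=F — same ✓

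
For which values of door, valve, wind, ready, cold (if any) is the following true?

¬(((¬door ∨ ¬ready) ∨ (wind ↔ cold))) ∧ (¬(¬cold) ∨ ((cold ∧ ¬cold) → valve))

door = True, valve = False, wind = False, ready = True, cold = True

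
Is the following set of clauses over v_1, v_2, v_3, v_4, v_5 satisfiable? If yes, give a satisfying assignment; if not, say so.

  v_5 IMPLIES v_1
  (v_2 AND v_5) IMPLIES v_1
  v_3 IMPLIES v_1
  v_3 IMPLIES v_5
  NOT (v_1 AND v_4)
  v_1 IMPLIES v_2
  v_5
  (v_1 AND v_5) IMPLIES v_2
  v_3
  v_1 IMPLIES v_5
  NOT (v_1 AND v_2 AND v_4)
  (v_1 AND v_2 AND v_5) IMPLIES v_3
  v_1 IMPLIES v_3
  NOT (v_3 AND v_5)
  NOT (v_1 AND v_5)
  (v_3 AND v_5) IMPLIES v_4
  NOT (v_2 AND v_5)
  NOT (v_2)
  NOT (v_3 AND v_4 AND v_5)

Unsatisfiable — no assignment works.

Case v_3 = True:
  (NOT v_3 OR NOT v_5) forces v_5 = False.
  Clause (v_5) is falsified — contradiction.
Case v_3 = False:
  Clause (v_3) is falsified — contradiction.
Both cases fail, so the formula is unsatisfiable.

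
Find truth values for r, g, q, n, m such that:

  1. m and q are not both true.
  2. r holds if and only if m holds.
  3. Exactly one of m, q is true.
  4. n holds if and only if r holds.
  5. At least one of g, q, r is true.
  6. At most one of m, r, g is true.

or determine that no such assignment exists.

r = False; g = True; q = True; n = False; m = False

  (1) m=F, q=T — not both ✓
  (2) r=F, m=F — same ✓
  (3) {m, q}: 1 true — exactly one ✓
  (4) n=F, r=F — same ✓
  (5) {g, q, r}: 2 true — at least one ✓
  (6) {m, r, g}: 1 true — at most one ✓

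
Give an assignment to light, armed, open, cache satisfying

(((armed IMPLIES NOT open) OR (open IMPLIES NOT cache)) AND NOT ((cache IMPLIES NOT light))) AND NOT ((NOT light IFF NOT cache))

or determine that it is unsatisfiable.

UNSATISFIABLE

Case cache = True: the formula simplifies to (((armed IMPLIES NOT open) OR NOT open) AND NOT (NOT light)) AND NOT light.
  light = True: the conjunct NOT light is False.
  light = False: the conjunct NOT (NOT light) becomes NOT (NOT False) = False.
Case cache = False: the conjunct NOT ((cache IMPLIES NOT light)) becomes NOT ((False IMPLIES NOT light)) = False.
Both cases fail — unsatisfiable.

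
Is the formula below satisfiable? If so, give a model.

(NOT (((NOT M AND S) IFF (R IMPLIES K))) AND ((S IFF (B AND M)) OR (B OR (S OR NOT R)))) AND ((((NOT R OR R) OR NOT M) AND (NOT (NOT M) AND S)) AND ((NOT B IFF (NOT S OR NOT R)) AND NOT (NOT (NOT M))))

No satisfying assignment exists.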